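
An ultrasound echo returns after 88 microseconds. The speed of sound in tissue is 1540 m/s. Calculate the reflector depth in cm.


depth = c * t / 2
t = 88 us = 8.8000e-05 s
depth = 1540 * 8.8000e-05 / 2
depth = 0.06776 m = 6.776 cm


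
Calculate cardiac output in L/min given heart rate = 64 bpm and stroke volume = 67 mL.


CO = HR * SV
CO = 64 * 67 / 1000
CO = 4.288 L/min


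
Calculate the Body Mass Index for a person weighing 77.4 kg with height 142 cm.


BMI = weight / height^2
height = 142 cm = 1.42 m
BMI = 77.4 / 1.42^2
BMI = 38.39 kg/m^2


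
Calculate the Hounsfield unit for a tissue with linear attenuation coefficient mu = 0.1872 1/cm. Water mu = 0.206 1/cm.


HU = ((mu_tissue - mu_water) / mu_water) * 1000
HU = ((0.1872 - 0.206) / 0.206) * 1000
HU = -91.26


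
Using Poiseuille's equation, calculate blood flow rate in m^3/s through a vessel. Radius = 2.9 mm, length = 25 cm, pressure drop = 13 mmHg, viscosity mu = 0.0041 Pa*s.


Q = pi*r^4*dP / (8*mu*L)
r = 0.0029 m, L = 0.25 m
dP = 13 mmHg = 1733.186 Pa
Q = 4.6965e-05 m^3/s


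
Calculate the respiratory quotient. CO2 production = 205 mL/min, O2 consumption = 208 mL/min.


RQ = VCO2 / VO2
RQ = 205 / 208
RQ = 0.9856


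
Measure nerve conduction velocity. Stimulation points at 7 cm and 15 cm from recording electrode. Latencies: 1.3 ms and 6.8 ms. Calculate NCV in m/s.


Distance = (15 - 7) / 100 = 0.08 m
dt = (6.8 - 1.3) / 1000 = 0.0055 s
NCV = dist / dt = 14.55 m/s


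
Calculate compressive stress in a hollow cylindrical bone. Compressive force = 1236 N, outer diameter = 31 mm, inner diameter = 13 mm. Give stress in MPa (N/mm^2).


A = pi*(r_o^2 - r_i^2)
r_o = 15.5 mm, r_i = 6.5 mm
A = 622.035 mm^2
sigma = F/A = 1236 / 622.035
sigma = 1.987 MPa


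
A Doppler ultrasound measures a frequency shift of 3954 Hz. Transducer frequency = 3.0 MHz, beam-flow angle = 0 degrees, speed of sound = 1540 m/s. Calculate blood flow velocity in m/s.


v = fd * c / (2 * f0 * cos(theta))
v = 3954 * 1540 / (2 * 3.0000e+06 * cos(0))
v = 1.015 m/s


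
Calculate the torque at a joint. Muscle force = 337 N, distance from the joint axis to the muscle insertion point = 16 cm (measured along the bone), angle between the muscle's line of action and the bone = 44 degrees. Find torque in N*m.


Torque = F * d * sin(theta)   (moment arm = d*sin(theta))
d = 16 cm = 0.16 m
Torque = 337 * 0.16 * sin(44)
Torque = 37.46 N*m


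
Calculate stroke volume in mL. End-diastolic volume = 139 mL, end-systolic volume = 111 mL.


SV = EDV - ESV
SV = 139 - 111
SV = 28 mL


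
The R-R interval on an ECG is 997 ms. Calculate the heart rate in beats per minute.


HR = 60 / RR_interval(s)
RR = 997 ms = 0.997 s
HR = 60 / 0.997 = 60.18 bpm


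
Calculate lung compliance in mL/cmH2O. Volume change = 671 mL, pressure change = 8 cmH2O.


C = dV / dP
C = 671 / 8
C = 83.88 mL/cmH2O


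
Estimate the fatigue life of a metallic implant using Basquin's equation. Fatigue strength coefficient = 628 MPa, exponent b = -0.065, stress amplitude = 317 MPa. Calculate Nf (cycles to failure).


sigma_a = sigma_f' * (2Nf)^b
2Nf = (sigma_a/sigma_f')^(1/b)
2Nf = (317/628)^(1/-0.065)
2Nf = 36957.125
Nf = 1.848e+04


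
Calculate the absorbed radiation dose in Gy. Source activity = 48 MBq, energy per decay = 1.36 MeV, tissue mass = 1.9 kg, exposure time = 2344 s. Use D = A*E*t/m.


A = 48 MBq = 4.8000e+07 Bq
E = 1.36 MeV = 2.17872e-13 J
D = A*E*t/m = 4.8000e+07*2.17872e-13*2344/1.9
D = 0.0129 Gy


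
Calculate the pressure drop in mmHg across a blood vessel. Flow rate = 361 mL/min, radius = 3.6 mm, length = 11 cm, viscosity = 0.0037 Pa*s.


dP = 8*mu*L*Q / (pi*r^4)
Q = 361 mL/min = 6.01667e-06 m^3/s
dP = 37.1262 Pa = 37.1262 / 133.322 mmHg = 0.2785 mmHg


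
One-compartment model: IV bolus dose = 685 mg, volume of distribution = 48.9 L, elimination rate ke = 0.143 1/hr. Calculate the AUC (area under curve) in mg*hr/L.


C0 = Dose/Vd = 685/48.9 = 14.0082 mg/L
AUC = C0/ke = 14.0082/0.143
AUC = 97.96 mg*hr/L


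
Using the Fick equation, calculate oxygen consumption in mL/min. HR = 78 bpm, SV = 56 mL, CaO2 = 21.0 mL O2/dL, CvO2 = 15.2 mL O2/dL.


CO = HR*SV = 78*56/1000 = 4.368 L/min
a-v O2 diff = 21.0 - 15.2 = 5.8 mL/dL
VO2 = CO * (CaO2-CvO2) * 10 dL/L
VO2 = 4.368 * 5.8 * 10
VO2 = 253.3 mL/min


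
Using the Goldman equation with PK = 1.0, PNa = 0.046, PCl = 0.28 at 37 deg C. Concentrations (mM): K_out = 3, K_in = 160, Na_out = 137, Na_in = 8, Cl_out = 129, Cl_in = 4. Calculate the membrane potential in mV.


Vm = (RT/F)*ln((PK*Ko + PNa*Nao + PCl*Cli)/(PK*Ki + PNa*Nai + PCl*Clo))
Numer = 10.422, Denom = 196.488
Vm = -78.48 mV


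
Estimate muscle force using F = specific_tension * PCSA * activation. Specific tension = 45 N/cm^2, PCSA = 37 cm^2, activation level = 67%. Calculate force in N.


F = sigma * PCSA * activation
F = 45 * 37 * 0.67
F = 1116 N


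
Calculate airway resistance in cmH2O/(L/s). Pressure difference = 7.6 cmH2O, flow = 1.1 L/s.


R = dP / flow
R = 7.6 / 1.1
R = 6.909 cmH2O/(L/s)


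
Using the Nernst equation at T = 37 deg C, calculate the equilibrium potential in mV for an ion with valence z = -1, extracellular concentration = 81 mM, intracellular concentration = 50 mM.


E = (RT/(zF)) * ln(C_out/C_in)
T = 37 + 273.15 = 310.15 K
E = (8.314 * 310.15 / (-1 * 96485)) * ln(81/50)
E = -12.89 mV


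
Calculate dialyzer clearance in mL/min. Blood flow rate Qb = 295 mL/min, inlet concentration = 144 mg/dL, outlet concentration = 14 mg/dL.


K = Qb * (Cb_in - Cb_out) / Cb_in
K = 295 * (144 - 14) / 144
K = 266.3 mL/min


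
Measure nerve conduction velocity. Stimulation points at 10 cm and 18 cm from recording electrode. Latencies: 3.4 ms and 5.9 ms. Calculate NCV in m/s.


Distance = (18 - 10) / 100 = 0.08 m
dt = (5.9 - 3.4) / 1000 = 0.0025 s
NCV = dist / dt = 32 m/s


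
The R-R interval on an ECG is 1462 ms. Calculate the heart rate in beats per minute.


HR = 60 / RR_interval(s)
RR = 1462 ms = 1.462 s
HR = 60 / 1.462 = 41.04 bpm


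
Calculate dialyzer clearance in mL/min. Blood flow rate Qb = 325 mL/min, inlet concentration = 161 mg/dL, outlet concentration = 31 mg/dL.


K = Qb * (Cb_in - Cb_out) / Cb_in
K = 325 * (161 - 31) / 161
K = 262.4 mL/min


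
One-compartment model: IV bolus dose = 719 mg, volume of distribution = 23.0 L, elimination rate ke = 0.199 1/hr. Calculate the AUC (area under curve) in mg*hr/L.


C0 = Dose/Vd = 719/23.0 = 31.2609 mg/L
AUC = C0/ke = 31.2609/0.199
AUC = 157.1 mg*hr/L


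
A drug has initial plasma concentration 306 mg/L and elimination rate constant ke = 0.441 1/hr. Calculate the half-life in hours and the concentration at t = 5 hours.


t_half = ln(2) / ke = 0.693147 / 0.441 = 1.572 hr
C(t) = C0 * exp(-ke*t) = 306 * exp(-0.441*5)
C(5) = 33.74 mg/L


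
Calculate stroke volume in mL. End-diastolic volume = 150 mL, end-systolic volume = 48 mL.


SV = EDV - ESV
SV = 150 - 48
SV = 102 mL


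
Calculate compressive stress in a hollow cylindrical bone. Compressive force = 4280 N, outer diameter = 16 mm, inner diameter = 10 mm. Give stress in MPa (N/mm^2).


A = pi*(r_o^2 - r_i^2)
r_o = 8 mm, r_i = 5 mm
A = 122.522 mm^2
sigma = F/A = 4280 / 122.522
sigma = 34.93 MPa


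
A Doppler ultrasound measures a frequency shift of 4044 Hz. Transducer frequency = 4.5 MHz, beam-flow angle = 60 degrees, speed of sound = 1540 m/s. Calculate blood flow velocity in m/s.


v = fd * c / (2 * f0 * cos(theta))
v = 4044 * 1540 / (2 * 4.5000e+06 * cos(60))
v = 1.384 m/s


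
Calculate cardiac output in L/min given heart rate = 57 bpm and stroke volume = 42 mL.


CO = HR * SV
CO = 57 * 42 / 1000
CO = 2.394 L/min


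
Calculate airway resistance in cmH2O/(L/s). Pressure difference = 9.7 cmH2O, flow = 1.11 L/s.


R = dP / flow
R = 9.7 / 1.11
R = 8.739 cmH2O/(L/s)


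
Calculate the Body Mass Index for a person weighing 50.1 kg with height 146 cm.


BMI = weight / height^2
height = 146 cm = 1.46 m
BMI = 50.1 / 1.46^2
BMI = 23.5 kg/m^2


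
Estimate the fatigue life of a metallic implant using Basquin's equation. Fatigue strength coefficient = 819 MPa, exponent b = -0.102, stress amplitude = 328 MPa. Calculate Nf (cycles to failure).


sigma_a = sigma_f' * (2Nf)^b
2Nf = (sigma_a/sigma_f')^(1/b)
2Nf = (328/819)^(1/-0.102)
2Nf = 7873.6669
Nf = 3937


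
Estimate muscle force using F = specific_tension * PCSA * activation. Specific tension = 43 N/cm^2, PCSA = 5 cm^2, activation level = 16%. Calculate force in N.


F = sigma * PCSA * activation
F = 43 * 5 * 0.16
F = 34.4 N


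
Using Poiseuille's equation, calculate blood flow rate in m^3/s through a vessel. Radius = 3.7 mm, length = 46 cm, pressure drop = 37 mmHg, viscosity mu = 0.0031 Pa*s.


Q = pi*r^4*dP / (8*mu*L)
r = 0.0037 m, L = 0.46 m
dP = 37 mmHg = 4932.914 Pa
Q = 2.5460e-04 m^3/s


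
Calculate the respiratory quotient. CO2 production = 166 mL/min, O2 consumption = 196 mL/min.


RQ = VCO2 / VO2
RQ = 166 / 196
RQ = 0.8469


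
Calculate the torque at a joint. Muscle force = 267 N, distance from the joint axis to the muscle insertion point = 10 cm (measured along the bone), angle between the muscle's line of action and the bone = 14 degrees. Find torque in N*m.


Torque = F * d * sin(theta)   (moment arm = d*sin(theta))
d = 10 cm = 0.1 m
Torque = 267 * 0.1 * sin(14)
Torque = 6.459 N*m


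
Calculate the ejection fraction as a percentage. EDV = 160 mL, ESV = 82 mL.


SV = EDV - ESV = 160 - 82 = 78 mL
EF = SV/EDV * 100 = 78/160 * 100
EF = 48.75%


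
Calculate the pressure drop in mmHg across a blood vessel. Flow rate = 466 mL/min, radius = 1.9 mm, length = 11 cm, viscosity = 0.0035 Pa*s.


dP = 8*mu*L*Q / (pi*r^4)
Q = 466 mL/min = 7.76667e-06 m^3/s
dP = 584.28 Pa = 584.28 / 133.322 mmHg = 4.382 mmHg


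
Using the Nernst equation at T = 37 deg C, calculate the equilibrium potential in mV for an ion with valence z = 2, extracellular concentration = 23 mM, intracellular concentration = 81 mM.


E = (RT/(zF)) * ln(C_out/C_in)
T = 37 + 273.15 = 310.15 K
E = (8.314 * 310.15 / (2 * 96485)) * ln(23/81)
E = -16.82 mV


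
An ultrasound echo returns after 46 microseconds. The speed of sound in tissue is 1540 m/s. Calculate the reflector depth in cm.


depth = c * t / 2
t = 46 us = 4.6000e-05 s
depth = 1540 * 4.6000e-05 / 2
depth = 0.03542 m = 3.542 cm


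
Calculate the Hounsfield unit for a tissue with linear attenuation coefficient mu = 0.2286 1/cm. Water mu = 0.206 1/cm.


HU = ((mu_tissue - mu_water) / mu_water) * 1000
HU = ((0.2286 - 0.206) / 0.206) * 1000
HU = 109.7


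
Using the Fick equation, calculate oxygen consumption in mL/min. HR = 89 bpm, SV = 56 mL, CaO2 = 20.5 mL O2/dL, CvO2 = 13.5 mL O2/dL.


CO = HR*SV = 89*56/1000 = 4.984 L/min
a-v O2 diff = 20.5 - 13.5 = 7 mL/dL
VO2 = CO * (CaO2-CvO2) * 10 dL/L
VO2 = 4.984 * 7 * 10
VO2 = 348.9 mL/min


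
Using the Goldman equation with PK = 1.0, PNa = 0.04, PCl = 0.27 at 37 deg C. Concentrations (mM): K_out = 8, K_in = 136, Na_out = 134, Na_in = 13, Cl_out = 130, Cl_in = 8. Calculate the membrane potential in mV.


Vm = (RT/F)*ln((PK*Ko + PNa*Nao + PCl*Cli)/(PK*Ki + PNa*Nai + PCl*Clo))
Numer = 15.52, Denom = 171.62
Vm = -64.22 mV


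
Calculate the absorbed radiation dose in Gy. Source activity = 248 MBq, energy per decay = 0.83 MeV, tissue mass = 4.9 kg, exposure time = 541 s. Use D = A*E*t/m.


A = 248 MBq = 2.4800e+08 Bq
E = 0.83 MeV = 1.32966e-13 J
D = A*E*t/m = 2.4800e+08*1.32966e-13*541/4.9
D = 0.003641 Gy


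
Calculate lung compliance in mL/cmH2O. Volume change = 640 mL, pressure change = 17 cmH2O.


C = dV / dP
C = 640 / 17
C = 37.65 mL/cmH2O


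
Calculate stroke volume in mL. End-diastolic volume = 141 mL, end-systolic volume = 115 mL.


SV = EDV - ESV
SV = 141 - 115
SV = 26 mL


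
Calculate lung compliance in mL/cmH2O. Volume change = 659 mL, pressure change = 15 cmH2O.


C = dV / dP
C = 659 / 15
C = 43.93 mL/cmH2O


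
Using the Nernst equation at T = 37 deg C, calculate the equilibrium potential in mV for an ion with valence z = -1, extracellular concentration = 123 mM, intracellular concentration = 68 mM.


E = (RT/(zF)) * ln(C_out/C_in)
T = 37 + 273.15 = 310.15 K
E = (8.314 * 310.15 / (-1 * 96485)) * ln(123/68)
E = -15.84 mV


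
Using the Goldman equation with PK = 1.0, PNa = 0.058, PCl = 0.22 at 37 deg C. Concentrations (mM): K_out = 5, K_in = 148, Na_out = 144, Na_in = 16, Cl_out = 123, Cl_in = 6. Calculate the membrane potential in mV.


Vm = (RT/F)*ln((PK*Ko + PNa*Nao + PCl*Cli)/(PK*Ki + PNa*Nai + PCl*Clo))
Numer = 14.672, Denom = 175.988
Vm = -66.4 mV


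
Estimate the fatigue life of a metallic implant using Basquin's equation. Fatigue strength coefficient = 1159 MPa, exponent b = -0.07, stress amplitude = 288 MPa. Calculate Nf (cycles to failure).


sigma_a = sigma_f' * (2Nf)^b
2Nf = (sigma_a/sigma_f')^(1/b)
2Nf = (288/1159)^(1/-0.07)
2Nf = 4.3495279e+08
Nf = 2.1748e+08


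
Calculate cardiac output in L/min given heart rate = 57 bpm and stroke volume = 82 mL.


CO = HR * SV
CO = 57 * 82 / 1000
CO = 4.674 L/min


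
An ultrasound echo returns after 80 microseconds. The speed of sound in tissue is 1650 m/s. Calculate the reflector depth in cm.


depth = c * t / 2
t = 80 us = 8.0000e-05 s
depth = 1650 * 8.0000e-05 / 2
depth = 0.066 m = 6.6 cm


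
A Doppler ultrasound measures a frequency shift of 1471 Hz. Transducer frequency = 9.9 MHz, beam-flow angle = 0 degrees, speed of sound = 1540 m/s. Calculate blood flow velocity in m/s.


v = fd * c / (2 * f0 * cos(theta))
v = 1471 * 1540 / (2 * 9.9000e+06 * cos(0))
v = 0.1144 m/s


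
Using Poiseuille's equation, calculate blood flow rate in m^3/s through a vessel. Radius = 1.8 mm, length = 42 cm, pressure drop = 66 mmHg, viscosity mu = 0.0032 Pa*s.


Q = pi*r^4*dP / (8*mu*L)
r = 0.0018 m, L = 0.42 m
dP = 66 mmHg = 8799.252 Pa
Q = 2.6990e-05 m^3/s


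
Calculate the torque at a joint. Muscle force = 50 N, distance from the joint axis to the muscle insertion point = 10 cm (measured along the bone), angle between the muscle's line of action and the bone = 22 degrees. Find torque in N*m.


Torque = F * d * sin(theta)   (moment arm = d*sin(theta))
d = 10 cm = 0.1 m
Torque = 50 * 0.1 * sin(22)
Torque = 1.873 N*m


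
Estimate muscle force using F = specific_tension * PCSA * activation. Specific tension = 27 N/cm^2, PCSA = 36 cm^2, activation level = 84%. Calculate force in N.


F = sigma * PCSA * activation
F = 27 * 36 * 0.84
F = 816.5 N


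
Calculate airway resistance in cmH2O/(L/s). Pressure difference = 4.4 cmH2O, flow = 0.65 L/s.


R = dP / flow
R = 4.4 / 0.65
R = 6.769 cmH2O/(L/s)


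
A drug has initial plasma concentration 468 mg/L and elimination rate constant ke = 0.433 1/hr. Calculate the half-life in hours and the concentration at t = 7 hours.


t_half = ln(2) / ke = 0.693147 / 0.433 = 1.601 hr
C(t) = C0 * exp(-ke*t) = 468 * exp(-0.433*7)
C(7) = 22.59 mg/L


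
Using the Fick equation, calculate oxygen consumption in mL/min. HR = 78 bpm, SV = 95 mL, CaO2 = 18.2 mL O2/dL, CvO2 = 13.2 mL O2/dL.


CO = HR*SV = 78*95/1000 = 7.41 L/min
a-v O2 diff = 18.2 - 13.2 = 5 mL/dL
VO2 = CO * (CaO2-CvO2) * 10 dL/L
VO2 = 7.41 * 5 * 10
VO2 = 370.5 mL/min


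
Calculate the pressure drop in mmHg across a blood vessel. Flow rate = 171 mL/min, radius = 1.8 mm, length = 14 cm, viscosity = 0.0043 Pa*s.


dP = 8*mu*L*Q / (pi*r^4)
Q = 171 mL/min = 2.85e-06 m^3/s
dP = 416.19 Pa = 416.19 / 133.322 mmHg = 3.122 mmHg


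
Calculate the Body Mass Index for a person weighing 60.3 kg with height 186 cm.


BMI = weight / height^2
height = 186 cm = 1.86 m
BMI = 60.3 / 1.86^2
BMI = 17.43 kg/m^2


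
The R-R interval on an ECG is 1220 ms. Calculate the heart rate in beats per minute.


HR = 60 / RR_interval(s)
RR = 1220 ms = 1.22 s
HR = 60 / 1.22 = 49.18 bpm


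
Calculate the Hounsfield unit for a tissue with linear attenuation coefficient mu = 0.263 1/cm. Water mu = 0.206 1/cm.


HU = ((mu_tissue - mu_water) / mu_water) * 1000
HU = ((0.263 - 0.206) / 0.206) * 1000
HU = 276.7


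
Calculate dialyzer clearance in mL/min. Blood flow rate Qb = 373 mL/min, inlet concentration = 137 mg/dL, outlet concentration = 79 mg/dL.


K = Qb * (Cb_in - Cb_out) / Cb_in
K = 373 * (137 - 79) / 137
K = 157.9 mL/min


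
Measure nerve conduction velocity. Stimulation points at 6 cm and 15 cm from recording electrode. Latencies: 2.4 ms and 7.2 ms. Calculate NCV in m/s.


Distance = (15 - 6) / 100 = 0.09 m
dt = (7.2 - 2.4) / 1000 = 0.0048 s
NCV = dist / dt = 18.75 m/s


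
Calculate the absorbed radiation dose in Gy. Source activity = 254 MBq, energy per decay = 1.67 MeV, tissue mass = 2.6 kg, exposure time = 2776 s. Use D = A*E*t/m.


A = 254 MBq = 2.5400e+08 Bq
E = 1.67 MeV = 2.67534e-13 J
D = A*E*t/m = 2.5400e+08*2.67534e-13*2776/2.6
D = 0.07255 Gy


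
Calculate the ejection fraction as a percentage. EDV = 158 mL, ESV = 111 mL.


SV = EDV - ESV = 158 - 111 = 47 mL
EF = SV/EDV * 100 = 47/158 * 100
EF = 29.75%


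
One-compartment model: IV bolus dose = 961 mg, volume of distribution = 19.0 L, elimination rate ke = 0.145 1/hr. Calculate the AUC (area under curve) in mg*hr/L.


C0 = Dose/Vd = 961/19.0 = 50.5789 mg/L
AUC = C0/ke = 50.5789/0.145
AUC = 348.8 mg*hr/L


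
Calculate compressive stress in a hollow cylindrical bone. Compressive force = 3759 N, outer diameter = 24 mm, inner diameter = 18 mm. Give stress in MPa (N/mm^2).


A = pi*(r_o^2 - r_i^2)
r_o = 12 mm, r_i = 9 mm
A = 197.92 mm^2
sigma = F/A = 3759 / 197.92
sigma = 18.99 MPa


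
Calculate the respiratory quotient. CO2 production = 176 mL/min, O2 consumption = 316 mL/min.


RQ = VCO2 / VO2
RQ = 176 / 316
RQ = 0.557


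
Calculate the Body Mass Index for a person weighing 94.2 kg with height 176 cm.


BMI = weight / height^2
height = 176 cm = 1.76 m
BMI = 94.2 / 1.76^2
BMI = 30.41 kg/m^2


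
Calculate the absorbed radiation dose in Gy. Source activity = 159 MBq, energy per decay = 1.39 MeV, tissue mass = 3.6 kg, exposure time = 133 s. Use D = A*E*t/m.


A = 159 MBq = 1.5900e+08 Bq
E = 1.39 MeV = 2.22678e-13 J
D = A*E*t/m = 1.5900e+08*2.22678e-13*133/3.6
D = 0.001308 Gy


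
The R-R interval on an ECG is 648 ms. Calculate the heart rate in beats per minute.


HR = 60 / RR_interval(s)
RR = 648 ms = 0.648 s
HR = 60 / 0.648 = 92.59 bpm


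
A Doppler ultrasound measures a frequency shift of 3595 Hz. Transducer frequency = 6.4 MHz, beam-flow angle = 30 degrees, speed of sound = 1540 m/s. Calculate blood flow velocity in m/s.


v = fd * c / (2 * f0 * cos(theta))
v = 3595 * 1540 / (2 * 6.4000e+06 * cos(30))
v = 0.4994 m/s


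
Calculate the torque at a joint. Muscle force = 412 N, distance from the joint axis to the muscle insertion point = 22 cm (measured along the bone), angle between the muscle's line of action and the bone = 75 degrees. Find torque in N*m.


Torque = F * d * sin(theta)   (moment arm = d*sin(theta))
d = 22 cm = 0.22 m
Torque = 412 * 0.22 * sin(75)
Torque = 87.55 N*m


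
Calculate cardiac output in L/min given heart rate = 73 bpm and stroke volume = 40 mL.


CO = HR * SV
CO = 73 * 40 / 1000
CO = 2.92 L/min


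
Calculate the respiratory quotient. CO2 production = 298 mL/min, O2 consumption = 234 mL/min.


RQ = VCO2 / VO2
RQ = 298 / 234
RQ = 1.274


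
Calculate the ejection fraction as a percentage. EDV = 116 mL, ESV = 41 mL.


SV = EDV - ESV = 116 - 41 = 75 mL
EF = SV/EDV * 100 = 75/116 * 100
EF = 64.66%


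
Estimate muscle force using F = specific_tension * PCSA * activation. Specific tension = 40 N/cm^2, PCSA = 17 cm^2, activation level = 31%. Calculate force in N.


F = sigma * PCSA * activation
F = 40 * 17 * 0.31
F = 210.8 N


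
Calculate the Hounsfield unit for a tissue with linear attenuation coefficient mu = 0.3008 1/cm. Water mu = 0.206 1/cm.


HU = ((mu_tissue - mu_water) / mu_water) * 1000
HU = ((0.3008 - 0.206) / 0.206) * 1000
HU = 460.2


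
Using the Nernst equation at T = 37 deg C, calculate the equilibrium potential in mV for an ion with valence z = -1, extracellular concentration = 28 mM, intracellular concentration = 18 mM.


E = (RT/(zF)) * ln(C_out/C_in)
T = 37 + 273.15 = 310.15 K
E = (8.314 * 310.15 / (-1 * 96485)) * ln(28/18)
E = -11.81 mV


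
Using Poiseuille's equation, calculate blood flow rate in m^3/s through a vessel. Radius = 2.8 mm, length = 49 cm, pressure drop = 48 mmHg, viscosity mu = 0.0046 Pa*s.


Q = pi*r^4*dP / (8*mu*L)
r = 0.0028 m, L = 0.49 m
dP = 48 mmHg = 6399.456 Pa
Q = 6.8530e-05 m^3/s


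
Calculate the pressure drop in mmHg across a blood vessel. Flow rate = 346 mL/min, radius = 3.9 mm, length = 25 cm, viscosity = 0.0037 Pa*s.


dP = 8*mu*L*Q / (pi*r^4)
Q = 346 mL/min = 5.76667e-06 m^3/s
dP = 58.7149 Pa = 58.7149 / 133.322 mmHg = 0.4404 mmHg


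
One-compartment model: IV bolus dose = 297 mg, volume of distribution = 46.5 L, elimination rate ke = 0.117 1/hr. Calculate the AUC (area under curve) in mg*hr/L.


C0 = Dose/Vd = 297/46.5 = 6.3871 mg/L
AUC = C0/ke = 6.3871/0.117
AUC = 54.59 mg*hr/L


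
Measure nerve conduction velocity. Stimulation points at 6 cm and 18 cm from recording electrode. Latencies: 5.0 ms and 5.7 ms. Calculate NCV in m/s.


Distance = (18 - 6) / 100 = 0.12 m
dt = (5.7 - 5.0) / 1000 = 7.0000e-04 s
NCV = dist / dt = 171.4 m/s


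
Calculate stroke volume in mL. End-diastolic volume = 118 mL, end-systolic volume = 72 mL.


SV = EDV - ESV
SV = 118 - 72
SV = 46 mL


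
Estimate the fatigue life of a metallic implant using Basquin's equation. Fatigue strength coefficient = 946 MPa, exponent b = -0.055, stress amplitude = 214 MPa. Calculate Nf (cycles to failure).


sigma_a = sigma_f' * (2Nf)^b
2Nf = (sigma_a/sigma_f')^(1/b)
2Nf = (214/946)^(1/-0.055)
2Nf = 5.4444255e+11
Nf = 2.7222e+11


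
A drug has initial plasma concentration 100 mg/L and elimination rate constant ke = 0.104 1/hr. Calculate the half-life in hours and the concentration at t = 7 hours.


t_half = ln(2) / ke = 0.693147 / 0.104 = 6.665 hr
C(t) = C0 * exp(-ke*t) = 100 * exp(-0.104*7)
C(7) = 48.29 mg/L


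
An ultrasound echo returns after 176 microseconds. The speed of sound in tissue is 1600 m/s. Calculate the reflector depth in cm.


depth = c * t / 2
t = 176 us = 1.7600e-04 s
depth = 1600 * 1.7600e-04 / 2
depth = 0.1408 m = 14.08 cm


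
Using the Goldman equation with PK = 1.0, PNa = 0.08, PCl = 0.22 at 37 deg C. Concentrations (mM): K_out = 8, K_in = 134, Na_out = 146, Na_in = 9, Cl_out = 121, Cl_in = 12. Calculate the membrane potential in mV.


Vm = (RT/F)*ln((PK*Ko + PNa*Nao + PCl*Cli)/(PK*Ki + PNa*Nai + PCl*Clo))
Numer = 22.32, Denom = 161.34
Vm = -52.86 mV


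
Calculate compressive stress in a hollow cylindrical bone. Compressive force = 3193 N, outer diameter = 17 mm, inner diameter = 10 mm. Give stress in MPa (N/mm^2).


A = pi*(r_o^2 - r_i^2)
r_o = 8.5 mm, r_i = 5 mm
A = 148.44 mm^2
sigma = F/A = 3193 / 148.44
sigma = 21.51 MPa


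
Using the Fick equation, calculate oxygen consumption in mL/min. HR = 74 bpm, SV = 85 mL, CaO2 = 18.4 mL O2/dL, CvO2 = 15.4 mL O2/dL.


CO = HR*SV = 74*85/1000 = 6.29 L/min
a-v O2 diff = 18.4 - 15.4 = 3 mL/dL
VO2 = CO * (CaO2-CvO2) * 10 dL/L
VO2 = 6.29 * 3 * 10
VO2 = 188.7 mL/min


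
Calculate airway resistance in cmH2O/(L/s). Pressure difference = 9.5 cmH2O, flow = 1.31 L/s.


R = dP / flow
R = 9.5 / 1.31
R = 7.252 cmH2O/(L/s)


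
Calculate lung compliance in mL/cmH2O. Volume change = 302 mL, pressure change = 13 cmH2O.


C = dV / dP
C = 302 / 13
C = 23.23 mL/cmH2O


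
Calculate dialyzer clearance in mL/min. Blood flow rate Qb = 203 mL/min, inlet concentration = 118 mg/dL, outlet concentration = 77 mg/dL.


K = Qb * (Cb_in - Cb_out) / Cb_in
K = 203 * (118 - 77) / 118
K = 70.53 mL/min


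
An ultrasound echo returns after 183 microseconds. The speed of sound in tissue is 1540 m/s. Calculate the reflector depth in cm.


depth = c * t / 2
t = 183 us = 1.8300e-04 s
depth = 1540 * 1.8300e-04 / 2
depth = 0.14091 m = 14.091 cm


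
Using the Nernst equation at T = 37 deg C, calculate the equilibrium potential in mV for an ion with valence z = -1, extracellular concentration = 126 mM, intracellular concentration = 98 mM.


E = (RT/(zF)) * ln(C_out/C_in)
T = 37 + 273.15 = 310.15 K
E = (8.314 * 310.15 / (-1 * 96485)) * ln(126/98)
E = -6.716 mV


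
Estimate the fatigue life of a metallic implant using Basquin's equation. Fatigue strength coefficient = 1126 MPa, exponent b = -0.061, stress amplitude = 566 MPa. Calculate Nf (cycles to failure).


sigma_a = sigma_f' * (2Nf)^b
2Nf = (sigma_a/sigma_f')^(1/b)
2Nf = (566/1126)^(1/-0.061)
2Nf = 78900.781
Nf = 3.945e+04


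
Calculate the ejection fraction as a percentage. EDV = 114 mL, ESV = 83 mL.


SV = EDV - ESV = 114 - 83 = 31 mL
EF = SV/EDV * 100 = 31/114 * 100
EF = 27.19%


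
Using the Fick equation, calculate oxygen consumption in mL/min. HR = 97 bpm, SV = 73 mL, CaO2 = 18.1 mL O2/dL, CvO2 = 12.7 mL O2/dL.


CO = HR*SV = 97*73/1000 = 7.081 L/min
a-v O2 diff = 18.1 - 12.7 = 5.4 mL/dL
VO2 = CO * (CaO2-CvO2) * 10 dL/L
VO2 = 7.081 * 5.4 * 10
VO2 = 382.4 mL/min


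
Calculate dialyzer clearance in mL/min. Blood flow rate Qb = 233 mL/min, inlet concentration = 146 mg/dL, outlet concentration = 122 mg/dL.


K = Qb * (Cb_in - Cb_out) / Cb_in
K = 233 * (146 - 122) / 146
K = 38.3 mL/min


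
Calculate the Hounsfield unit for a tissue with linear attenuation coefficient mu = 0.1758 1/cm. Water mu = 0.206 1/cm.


HU = ((mu_tissue - mu_water) / mu_water) * 1000
HU = ((0.1758 - 0.206) / 0.206) * 1000
HU = -146.6


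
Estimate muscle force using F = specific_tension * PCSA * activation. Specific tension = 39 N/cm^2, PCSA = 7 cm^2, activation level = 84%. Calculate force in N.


F = sigma * PCSA * activation
F = 39 * 7 * 0.84
F = 229.3 N


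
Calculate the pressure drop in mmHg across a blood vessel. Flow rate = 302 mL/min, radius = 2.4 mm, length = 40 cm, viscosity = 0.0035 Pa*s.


dP = 8*mu*L*Q / (pi*r^4)
Q = 302 mL/min = 5.03333e-06 m^3/s
dP = 540.852 Pa = 540.852 / 133.322 mmHg = 4.057 mmHg


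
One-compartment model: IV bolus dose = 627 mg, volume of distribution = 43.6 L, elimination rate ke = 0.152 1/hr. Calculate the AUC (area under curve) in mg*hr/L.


C0 = Dose/Vd = 627/43.6 = 14.3807 mg/L
AUC = C0/ke = 14.3807/0.152
AUC = 94.61 mg*hr/L


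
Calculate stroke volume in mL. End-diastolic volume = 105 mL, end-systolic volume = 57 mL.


SV = EDV - ESV
SV = 105 - 57
SV = 48 mL


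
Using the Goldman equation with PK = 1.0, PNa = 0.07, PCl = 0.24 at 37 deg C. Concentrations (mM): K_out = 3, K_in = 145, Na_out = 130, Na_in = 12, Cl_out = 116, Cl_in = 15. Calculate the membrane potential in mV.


Vm = (RT/F)*ln((PK*Ko + PNa*Nao + PCl*Cli)/(PK*Ki + PNa*Nai + PCl*Clo))
Numer = 15.7, Denom = 173.68
Vm = -64.24 mV


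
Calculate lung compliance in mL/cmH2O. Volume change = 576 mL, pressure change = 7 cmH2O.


C = dV / dP
C = 576 / 7
C = 82.29 mL/cmH2O


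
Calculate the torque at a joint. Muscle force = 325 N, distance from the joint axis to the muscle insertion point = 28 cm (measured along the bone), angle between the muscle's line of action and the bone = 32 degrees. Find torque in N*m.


Torque = F * d * sin(theta)   (moment arm = d*sin(theta))
d = 28 cm = 0.28 m
Torque = 325 * 0.28 * sin(32)
Torque = 48.22 N*m


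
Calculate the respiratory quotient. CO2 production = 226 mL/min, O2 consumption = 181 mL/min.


RQ = VCO2 / VO2
RQ = 226 / 181
RQ = 1.249


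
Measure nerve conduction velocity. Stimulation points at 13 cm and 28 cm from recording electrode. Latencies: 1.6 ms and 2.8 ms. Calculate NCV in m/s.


Distance = (28 - 13) / 100 = 0.15 m
dt = (2.8 - 1.6) / 1000 = 0.0012 s
NCV = dist / dt = 125 m/s


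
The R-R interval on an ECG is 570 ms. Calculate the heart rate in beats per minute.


HR = 60 / RR_interval(s)
RR = 570 ms = 0.57 s
HR = 60 / 0.57 = 105.3 bpm


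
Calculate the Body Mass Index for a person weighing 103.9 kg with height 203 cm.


BMI = weight / height^2
height = 203 cm = 2.03 m
BMI = 103.9 / 2.03^2
BMI = 25.21 kg/m^2


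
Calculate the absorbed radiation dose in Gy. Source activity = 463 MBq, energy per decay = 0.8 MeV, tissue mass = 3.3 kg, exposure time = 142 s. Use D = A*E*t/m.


A = 463 MBq = 4.6300e+08 Bq
E = 0.8 MeV = 1.2816e-13 J
D = A*E*t/m = 4.6300e+08*1.2816e-13*142/3.3
D = 0.002553 Gy


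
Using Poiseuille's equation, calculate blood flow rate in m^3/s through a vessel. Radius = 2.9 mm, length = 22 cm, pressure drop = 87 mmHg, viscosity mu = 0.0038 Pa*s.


Q = pi*r^4*dP / (8*mu*L)
r = 0.0029 m, L = 0.22 m
dP = 87 mmHg = 11599.014 Pa
Q = 3.8536e-04 m^3/s


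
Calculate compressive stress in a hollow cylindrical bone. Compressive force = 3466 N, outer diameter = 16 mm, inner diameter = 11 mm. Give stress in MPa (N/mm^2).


A = pi*(r_o^2 - r_i^2)
r_o = 8 mm, r_i = 5.5 mm
A = 106.029 mm^2
sigma = F/A = 3466 / 106.029
sigma = 32.69 MPa


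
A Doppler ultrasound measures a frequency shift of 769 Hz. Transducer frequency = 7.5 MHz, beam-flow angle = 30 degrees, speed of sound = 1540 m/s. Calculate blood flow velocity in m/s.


v = fd * c / (2 * f0 * cos(theta))
v = 769 * 1540 / (2 * 7.5000e+06 * cos(30))
v = 0.09116 m/s


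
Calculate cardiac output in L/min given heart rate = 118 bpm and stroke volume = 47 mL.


CO = HR * SV
CO = 118 * 47 / 1000
CO = 5.546 L/min


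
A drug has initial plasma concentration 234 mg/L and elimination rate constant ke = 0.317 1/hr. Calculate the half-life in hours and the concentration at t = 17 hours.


t_half = ln(2) / ke = 0.693147 / 0.317 = 2.187 hr
C(t) = C0 * exp(-ke*t) = 234 * exp(-0.317*17)
C(17) = 1.069 mg/L


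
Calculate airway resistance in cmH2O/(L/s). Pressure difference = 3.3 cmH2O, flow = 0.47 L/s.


R = dP / flow
R = 3.3 / 0.47
R = 7.021 cmH2O/(L/s)


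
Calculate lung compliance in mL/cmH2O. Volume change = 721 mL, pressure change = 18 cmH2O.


C = dV / dP
C = 721 / 18
C = 40.06 mL/cmH2O


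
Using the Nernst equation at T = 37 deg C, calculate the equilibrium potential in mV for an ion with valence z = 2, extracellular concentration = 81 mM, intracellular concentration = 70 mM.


E = (RT/(zF)) * ln(C_out/C_in)
T = 37 + 273.15 = 310.15 K
E = (8.314 * 310.15 / (2 * 96485)) * ln(81/70)
E = 1.95 mV


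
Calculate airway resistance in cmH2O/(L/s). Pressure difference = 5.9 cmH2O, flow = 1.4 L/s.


R = dP / flow
R = 5.9 / 1.4
R = 4.214 cmH2O/(L/s)


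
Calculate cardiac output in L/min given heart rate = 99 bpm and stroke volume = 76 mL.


CO = HR * SV
CO = 99 * 76 / 1000
CO = 7.524 L/min


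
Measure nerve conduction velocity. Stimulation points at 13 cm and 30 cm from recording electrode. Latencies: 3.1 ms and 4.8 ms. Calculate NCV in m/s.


Distance = (30 - 13) / 100 = 0.17 m
dt = (4.8 - 3.1) / 1000 = 0.0017 s
NCV = dist / dt = 100 m/s


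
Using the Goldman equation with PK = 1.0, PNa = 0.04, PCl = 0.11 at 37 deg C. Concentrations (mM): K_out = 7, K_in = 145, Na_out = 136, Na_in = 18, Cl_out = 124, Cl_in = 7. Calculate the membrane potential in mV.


Vm = (RT/F)*ln((PK*Ko + PNa*Nao + PCl*Cli)/(PK*Ki + PNa*Nai + PCl*Clo))
Numer = 13.21, Denom = 159.36
Vm = -66.55 mV


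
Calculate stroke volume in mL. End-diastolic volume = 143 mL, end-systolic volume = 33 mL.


SV = EDV - ESV
SV = 143 - 33
SV = 110 mL


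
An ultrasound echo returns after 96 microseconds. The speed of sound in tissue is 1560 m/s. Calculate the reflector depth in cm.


depth = c * t / 2
t = 96 us = 9.6000e-05 s
depth = 1560 * 9.6000e-05 / 2
depth = 0.07488 m = 7.488 cm


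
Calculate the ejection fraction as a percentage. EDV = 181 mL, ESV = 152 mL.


SV = EDV - ESV = 181 - 152 = 29 mL
EF = SV/EDV * 100 = 29/181 * 100
EF = 16.02%


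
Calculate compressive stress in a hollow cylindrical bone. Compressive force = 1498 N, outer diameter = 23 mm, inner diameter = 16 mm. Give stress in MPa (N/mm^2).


A = pi*(r_o^2 - r_i^2)
r_o = 11.5 mm, r_i = 8 mm
A = 214.414 mm^2
sigma = F/A = 1498 / 214.414
sigma = 6.986 MPa


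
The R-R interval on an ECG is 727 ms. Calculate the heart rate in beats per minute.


HR = 60 / RR_interval(s)
RR = 727 ms = 0.727 s
HR = 60 / 0.727 = 82.53 bpm


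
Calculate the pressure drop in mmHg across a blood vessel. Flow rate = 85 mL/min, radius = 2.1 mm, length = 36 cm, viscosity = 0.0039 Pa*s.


dP = 8*mu*L*Q / (pi*r^4)
Q = 85 mL/min = 1.41667e-06 m^3/s
dP = 260.435 Pa = 260.435 / 133.322 mmHg = 1.953 mmHg


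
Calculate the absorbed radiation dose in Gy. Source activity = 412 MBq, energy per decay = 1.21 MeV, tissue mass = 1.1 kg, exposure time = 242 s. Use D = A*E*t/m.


A = 412 MBq = 4.1200e+08 Bq
E = 1.21 MeV = 1.93842e-13 J
D = A*E*t/m = 4.1200e+08*1.93842e-13*242/1.1
D = 0.01757 Gy


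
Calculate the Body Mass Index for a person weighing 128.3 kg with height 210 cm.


BMI = weight / height^2
height = 210 cm = 2.1 m
BMI = 128.3 / 2.1^2
BMI = 29.09 kg/m^2


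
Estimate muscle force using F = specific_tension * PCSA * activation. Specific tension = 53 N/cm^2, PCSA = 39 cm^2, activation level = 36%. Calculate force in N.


F = sigma * PCSA * activation
F = 53 * 39 * 0.36
F = 744.1 N


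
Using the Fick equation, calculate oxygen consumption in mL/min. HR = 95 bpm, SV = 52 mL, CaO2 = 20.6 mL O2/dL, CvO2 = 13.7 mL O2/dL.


CO = HR*SV = 95*52/1000 = 4.94 L/min
a-v O2 diff = 20.6 - 13.7 = 6.9 mL/dL
VO2 = CO * (CaO2-CvO2) * 10 dL/L
VO2 = 4.94 * 6.9 * 10
VO2 = 340.9 mL/min


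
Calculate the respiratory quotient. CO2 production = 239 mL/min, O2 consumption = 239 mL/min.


RQ = VCO2 / VO2
RQ = 239 / 239
RQ = 1


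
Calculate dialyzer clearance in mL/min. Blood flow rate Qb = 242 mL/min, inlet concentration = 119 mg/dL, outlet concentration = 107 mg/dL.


K = Qb * (Cb_in - Cb_out) / Cb_in
K = 242 * (119 - 107) / 119
K = 24.4 mL/min


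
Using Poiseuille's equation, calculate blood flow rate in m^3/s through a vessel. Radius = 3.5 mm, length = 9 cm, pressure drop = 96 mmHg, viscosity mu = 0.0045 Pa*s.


Q = pi*r^4*dP / (8*mu*L)
r = 0.0035 m, L = 0.09 m
dP = 96 mmHg = 12798.912 Pa
Q = 0.001862 m^3/s


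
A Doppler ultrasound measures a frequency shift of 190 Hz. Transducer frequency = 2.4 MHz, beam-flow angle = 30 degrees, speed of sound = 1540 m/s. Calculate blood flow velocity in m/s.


v = fd * c / (2 * f0 * cos(theta))
v = 190 * 1540 / (2 * 2.4000e+06 * cos(30))
v = 0.07039 m/s


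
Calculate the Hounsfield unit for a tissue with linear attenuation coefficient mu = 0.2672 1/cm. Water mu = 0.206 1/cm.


HU = ((mu_tissue - mu_water) / mu_water) * 1000
HU = ((0.2672 - 0.206) / 0.206) * 1000
HU = 297.1


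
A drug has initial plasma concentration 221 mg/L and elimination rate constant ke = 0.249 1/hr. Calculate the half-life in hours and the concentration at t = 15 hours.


t_half = ln(2) / ke = 0.693147 / 0.249 = 2.784 hr
C(t) = C0 * exp(-ke*t) = 221 * exp(-0.249*15)
C(15) = 5.276 mg/L


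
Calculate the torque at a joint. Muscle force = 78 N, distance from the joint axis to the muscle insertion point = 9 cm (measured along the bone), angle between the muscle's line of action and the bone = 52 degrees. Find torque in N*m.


Torque = F * d * sin(theta)   (moment arm = d*sin(theta))
d = 9 cm = 0.09 m
Torque = 78 * 0.09 * sin(52)
Torque = 5.532 N*m


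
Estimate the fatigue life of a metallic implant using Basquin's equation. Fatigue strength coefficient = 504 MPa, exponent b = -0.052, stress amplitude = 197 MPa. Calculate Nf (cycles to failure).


sigma_a = sigma_f' * (2Nf)^b
2Nf = (sigma_a/sigma_f')^(1/b)
2Nf = (197/504)^(1/-0.052)
2Nf = 70059576
Nf = 3.5030e+07


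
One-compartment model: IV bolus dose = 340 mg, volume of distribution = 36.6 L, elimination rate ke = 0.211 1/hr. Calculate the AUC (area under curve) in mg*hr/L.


C0 = Dose/Vd = 340/36.6 = 9.28962 mg/L
AUC = C0/ke = 9.28962/0.211
AUC = 44.03 mg*hr/L


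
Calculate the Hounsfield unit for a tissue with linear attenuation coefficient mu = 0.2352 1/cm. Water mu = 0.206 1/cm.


HU = ((mu_tissue - mu_water) / mu_water) * 1000
HU = ((0.2352 - 0.206) / 0.206) * 1000
HU = 141.7


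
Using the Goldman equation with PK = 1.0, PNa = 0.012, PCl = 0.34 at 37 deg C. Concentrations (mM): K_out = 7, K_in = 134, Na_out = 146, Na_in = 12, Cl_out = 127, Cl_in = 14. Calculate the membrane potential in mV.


Vm = (RT/F)*ln((PK*Ko + PNa*Nao + PCl*Cli)/(PK*Ki + PNa*Nai + PCl*Clo))
Numer = 13.512, Denom = 177.324
Vm = -68.8 mV


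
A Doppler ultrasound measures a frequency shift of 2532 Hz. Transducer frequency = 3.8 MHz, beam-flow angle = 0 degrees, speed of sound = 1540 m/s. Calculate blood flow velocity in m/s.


v = fd * c / (2 * f0 * cos(theta))
v = 2532 * 1540 / (2 * 3.8000e+06 * cos(0))
v = 0.5131 m/s


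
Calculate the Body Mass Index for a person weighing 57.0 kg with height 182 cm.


BMI = weight / height^2
height = 182 cm = 1.82 m
BMI = 57.0 / 1.82^2
BMI = 17.21 kg/m^2


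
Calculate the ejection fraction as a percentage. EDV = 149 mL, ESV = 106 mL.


SV = EDV - ESV = 149 - 106 = 43 mL
EF = SV/EDV * 100 = 43/149 * 100
EF = 28.86%


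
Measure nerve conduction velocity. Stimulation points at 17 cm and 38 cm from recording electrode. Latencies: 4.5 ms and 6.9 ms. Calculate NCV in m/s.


Distance = (38 - 17) / 100 = 0.21 m
dt = (6.9 - 4.5) / 1000 = 0.0024 s
NCV = dist / dt = 87.5 m/s


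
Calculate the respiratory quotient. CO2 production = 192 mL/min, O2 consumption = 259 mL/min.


RQ = VCO2 / VO2
RQ = 192 / 259
RQ = 0.7413


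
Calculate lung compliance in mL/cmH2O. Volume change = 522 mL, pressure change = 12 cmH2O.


C = dV / dP
C = 522 / 12
C = 43.5 mL/cmH2O


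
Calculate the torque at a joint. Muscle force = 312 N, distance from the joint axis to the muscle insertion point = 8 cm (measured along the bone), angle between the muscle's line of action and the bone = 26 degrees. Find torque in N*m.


Torque = F * d * sin(theta)   (moment arm = d*sin(theta))
d = 8 cm = 0.08 m
Torque = 312 * 0.08 * sin(26)
Torque = 10.94 N*m


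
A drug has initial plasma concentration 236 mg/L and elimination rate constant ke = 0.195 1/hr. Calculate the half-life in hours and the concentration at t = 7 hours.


t_half = ln(2) / ke = 0.693147 / 0.195 = 3.555 hr
C(t) = C0 * exp(-ke*t) = 236 * exp(-0.195*7)
C(7) = 60.27 mg/L


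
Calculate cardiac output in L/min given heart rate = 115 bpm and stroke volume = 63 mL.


CO = HR * SV
CO = 115 * 63 / 1000
CO = 7.245 L/min


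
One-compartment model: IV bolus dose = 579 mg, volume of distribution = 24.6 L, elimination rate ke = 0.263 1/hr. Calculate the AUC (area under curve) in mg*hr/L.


C0 = Dose/Vd = 579/24.6 = 23.5366 mg/L
AUC = C0/ke = 23.5366/0.263
AUC = 89.49 mg*hr/L


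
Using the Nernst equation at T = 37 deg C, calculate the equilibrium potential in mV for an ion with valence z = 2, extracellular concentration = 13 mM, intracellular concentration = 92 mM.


E = (RT/(zF)) * ln(C_out/C_in)
T = 37 + 273.15 = 310.15 K
E = (8.314 * 310.15 / (2 * 96485)) * ln(13/92)
E = -26.15 mV


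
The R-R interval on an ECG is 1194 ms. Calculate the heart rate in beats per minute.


HR = 60 / RR_interval(s)
RR = 1194 ms = 1.194 s
HR = 60 / 1.194 = 50.25 bpm


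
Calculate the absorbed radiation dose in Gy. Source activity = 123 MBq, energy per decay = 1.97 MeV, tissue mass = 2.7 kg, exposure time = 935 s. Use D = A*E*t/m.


A = 123 MBq = 1.2300e+08 Bq
E = 1.97 MeV = 3.15594e-13 J
D = A*E*t/m = 1.2300e+08*3.15594e-13*935/2.7
D = 0.01344 Gy
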